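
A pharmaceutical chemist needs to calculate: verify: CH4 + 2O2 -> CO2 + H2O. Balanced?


Equation: CH4 + 2O2 -> CO2 + H2O
Check atoms: C: 1=1, H: 4≠2, O: 4≠3
Not balanced

No, not balanced


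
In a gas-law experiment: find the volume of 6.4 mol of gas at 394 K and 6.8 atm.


PV = nRT  (R = 0.08206 L·atm/(mol·K))
V = nRT/P = 6.4×0.08206×394/6.8
= 30.43 L

30.43 L


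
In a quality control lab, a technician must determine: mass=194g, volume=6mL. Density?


ρ = mass/volume
= 194/6
= 32.333 g/mL

32.333 g/mL


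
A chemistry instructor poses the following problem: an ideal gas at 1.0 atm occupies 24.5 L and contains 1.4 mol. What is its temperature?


PV = nRT  (R = 0.08206 L·atm/(mol·K))
T = PV/(nR) = 1.0×24.5/(1.4×0.08206)
= 24.50/0.114884
= 213.26 K

213.26 K


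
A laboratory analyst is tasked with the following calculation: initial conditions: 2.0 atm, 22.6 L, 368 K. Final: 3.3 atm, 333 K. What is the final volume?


P1V1/T1 = P2V2/T2
V2 = P1V1T2/(T1P2)
= 2.0×22.6×333/(368×3.3)
= 12.394 L

12.394 L


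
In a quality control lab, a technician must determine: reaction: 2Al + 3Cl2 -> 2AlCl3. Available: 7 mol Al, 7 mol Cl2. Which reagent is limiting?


Mole ratio available / coefficient:
  Al: 7/2 = 3.500
  Cl2: 7/3 = 2.333
Smaller ratio is limiting.

Cl2


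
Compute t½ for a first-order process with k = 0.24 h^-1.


t½ = ln2/k = 0.693147/(0.24 h^-1)
= 2.888 h

2.888 h


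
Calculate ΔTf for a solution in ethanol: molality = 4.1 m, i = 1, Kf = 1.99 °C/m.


ΔTf = Kf × m × i
= 1.99 × 4.1 × 1
= 8.159 °C

8.159 °C


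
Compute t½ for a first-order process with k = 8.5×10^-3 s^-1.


t½ = ln2/k = 0.693147/(8.5×10^-3 s^-1)
= 81.55 s

81.55 s


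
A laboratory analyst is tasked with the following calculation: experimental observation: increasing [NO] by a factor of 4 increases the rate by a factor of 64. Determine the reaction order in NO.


rate ∝ [NO]^n
4^n = 64 → n = 3
Order in NO: 3

3


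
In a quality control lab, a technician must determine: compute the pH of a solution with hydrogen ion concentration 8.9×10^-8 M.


pH = -log10([H+]) = -log10(8.9×10^-8)
= 8 - log10(8.9)
= 8 - 0.95
= 7.05

7.05


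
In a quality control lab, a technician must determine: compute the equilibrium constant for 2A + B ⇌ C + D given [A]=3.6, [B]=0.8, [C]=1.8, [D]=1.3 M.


Kc = [C][D]/([A]^2[B])
= (1.8^1 × 1.3^1)/(3.6^2 × 0.8^1)
= 2.34/10.368
= 0.2257

0.2257


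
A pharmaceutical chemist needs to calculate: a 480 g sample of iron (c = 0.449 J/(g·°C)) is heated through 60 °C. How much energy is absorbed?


q = mcΔT = 480 × 0.449 × 60
= 12931.20 J

12931.20 J


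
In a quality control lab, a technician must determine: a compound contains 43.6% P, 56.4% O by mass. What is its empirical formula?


Assume 100 g sample. Moles of each element:
  P: 43.6/30.97 = 1.408 mol
  O: 56.4/16.0 = 3.525 mol
Divide by smallest (1.408):
  P: 1.408/1.408 = 1.0
  O: 3.525/1.408 = 2.5
Multiply all ratios by 2 to obtain whole numbers.
Empirical formula: P2O5

P2O5


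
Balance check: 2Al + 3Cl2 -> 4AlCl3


Equation: 2Al + 3Cl2 -> 4AlCl3
Check atoms: Al: 2≠4, Cl: 6≠12
Not balanced

No, not balanced


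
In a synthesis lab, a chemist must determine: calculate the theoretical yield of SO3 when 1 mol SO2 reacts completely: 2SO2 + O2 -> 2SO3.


Mole ratio SO3:SO2 = 2:2
n(SO3) = 1 × 2/2 = 1.000 mol
mass = 1.000 × 80.07 = 80.07 g

80.07 g


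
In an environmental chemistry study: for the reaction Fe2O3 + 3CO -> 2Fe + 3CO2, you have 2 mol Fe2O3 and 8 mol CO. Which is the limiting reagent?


Mole ratio available / coefficient:
  Fe2O3: 2/1 = 2.000
  CO: 8/3 = 2.667
Smaller ratio is limiting.

Fe2O3


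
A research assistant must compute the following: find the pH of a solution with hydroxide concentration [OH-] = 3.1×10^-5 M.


pOH = -log10([OH-]) = -log10(3.1×10^-5)
= 5 - log10(3.1) = 4.51
pH = 14 - pOH = 14 - 4.51 = 9.49

9.49


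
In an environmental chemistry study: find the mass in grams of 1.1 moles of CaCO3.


M(CaCO3) = 100.09 g/mol
mass = n × M = 1.1 × 100.09 = 110.10 g

110.10 g


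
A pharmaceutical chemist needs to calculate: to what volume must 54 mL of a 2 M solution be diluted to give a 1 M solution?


C1V1 = C2V2
2 × 54 = 1 × V2
V2 = 108/1 = 108.0 mL

108.0 mL


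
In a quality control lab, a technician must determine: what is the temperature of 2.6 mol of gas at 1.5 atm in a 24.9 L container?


PV = nRT  (R = 0.08206 L·atm/(mol·K))
T = PV/(nR) = 1.5×24.9/(2.6×0.08206)
= 37.35/0.213356
= 175.06 K

175.06 K


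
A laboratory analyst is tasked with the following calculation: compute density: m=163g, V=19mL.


ρ = mass/volume
= 163/19
= 8.579 g/mL

8.579 g/mL


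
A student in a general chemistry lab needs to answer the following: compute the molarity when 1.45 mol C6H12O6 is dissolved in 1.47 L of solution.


M = n/V = 1.45/1.47 = 0.986 mol/L

0.986 M


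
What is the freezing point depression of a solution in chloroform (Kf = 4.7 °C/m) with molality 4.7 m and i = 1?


ΔTf = Kf × m × i
= 4.7 × 4.7 × 1
= 22.09 °C

22.09 °C


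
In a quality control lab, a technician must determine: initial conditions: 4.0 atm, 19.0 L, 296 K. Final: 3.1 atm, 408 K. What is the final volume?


P1V1/T1 = P2V2/T2
V2 = P1V1T2/(T1P2)
= 4.0×19.0×408/(296×3.1)
= 33.793 L

33.793 L


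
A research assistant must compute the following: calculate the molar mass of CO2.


M(CO2) = 1×12.01 + 2×16.0
= 12.01 + 32.0
= 44.01 g/mol

44.01 g/mol


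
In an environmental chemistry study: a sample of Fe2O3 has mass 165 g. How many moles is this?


M(Fe2O3) = 159.7 g/mol
n = mass/M = 165/159.7 = 1.0332 mol

1.0332 mol


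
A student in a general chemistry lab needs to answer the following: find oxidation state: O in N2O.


O is usually -2
Oxidation number: -2

-2


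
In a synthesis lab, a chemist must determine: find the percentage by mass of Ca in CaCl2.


M(CaCl2) = 1×40.08 + 2×35.45 = 110.98 g/mol
Mass of Ca = 1 × 40.08 = 40.08 g/mol
% Ca = 40.08/110.98 × 100 = 36.11%

36.11%


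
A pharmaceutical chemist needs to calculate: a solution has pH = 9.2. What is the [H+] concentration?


[H+] = 10^(-pH) = 10^(-9.2)
= 6.31×10^-10 M

6.31×10^-10 M


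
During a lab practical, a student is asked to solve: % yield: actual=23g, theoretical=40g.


% yield = actual/theoretical × 100
= 23/40 × 100
= 57.5%

57.5%


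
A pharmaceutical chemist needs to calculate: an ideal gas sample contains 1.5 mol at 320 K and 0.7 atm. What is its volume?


PV = nRT  (R = 0.08206 L·atm/(mol·K))
V = nRT/P = 1.5×0.08206×320/0.7
= 56.27 L

56.27 L


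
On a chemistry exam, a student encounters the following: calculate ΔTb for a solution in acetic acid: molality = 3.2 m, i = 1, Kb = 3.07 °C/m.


ΔTb = Kb × m × i
= 3.07 × 3.2 × 1
= 9.824 °C

9.824 °C


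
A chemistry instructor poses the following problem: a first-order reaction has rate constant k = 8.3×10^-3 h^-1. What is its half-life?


t½ = ln2/k = 0.693147/(8.3×10^-3 h^-1)
= 83.51 h

83.51 h


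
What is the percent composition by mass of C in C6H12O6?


M(C6H12O6) = 6×12.01 + 12×1.008 + 6×16.0 = 180.156 g/mol
Mass of C = 6 × 12.01 = 72.06 g/mol
% C = 72.06/180.156 × 100 = 40.00%

40.00%


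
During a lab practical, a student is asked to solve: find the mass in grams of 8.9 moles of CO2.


M(CO2) = 44.01 g/mol
mass = n × M = 8.9 × 44.01 = 391.69 g

391.69 g


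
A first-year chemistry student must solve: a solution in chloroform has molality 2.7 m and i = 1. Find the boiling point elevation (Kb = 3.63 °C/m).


ΔTb = Kb × m × i
= 3.63 × 2.7 × 1
= 9.801 °C

9.801 °C


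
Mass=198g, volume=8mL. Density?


ρ = mass/volume
= 198/8
= 24.75 g/mL

24.75 g/mL


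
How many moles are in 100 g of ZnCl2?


M(ZnCl2) = 136.28 g/mol
n = mass/M = 100/136.28 = 0.7338 mol

0.7338 mol


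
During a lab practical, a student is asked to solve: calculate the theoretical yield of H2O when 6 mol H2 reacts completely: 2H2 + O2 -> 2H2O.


Mole ratio H2O:H2 = 2:2
n(H2O) = 6 × 2/2 = 6.000 mol
mass = 6.000 × 18.02 = 108.12 g

108.12 g


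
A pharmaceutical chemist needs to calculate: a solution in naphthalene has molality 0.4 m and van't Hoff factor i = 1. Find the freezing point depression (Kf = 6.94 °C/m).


ΔTf = Kf × m × i
= 6.94 × 0.4 × 1
= 2.776 °C

2.776 °C


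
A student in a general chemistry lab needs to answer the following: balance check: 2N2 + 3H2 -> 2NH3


Equation: 2N2 + 3H2 -> 2NH3
Check atoms: H: 6=6, N: 4≠2
Not balanced

No, not balanced


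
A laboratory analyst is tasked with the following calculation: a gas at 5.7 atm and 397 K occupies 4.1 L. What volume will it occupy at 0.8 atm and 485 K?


P1V1/T1 = P2V2/T2
V2 = P1V1T2/(T1P2)
= 5.7×4.1×485/(397×0.8)
= 35.688 L

35.688 L


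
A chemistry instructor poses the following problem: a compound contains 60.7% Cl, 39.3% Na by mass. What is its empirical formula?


Assume 100 g sample. Moles of each element:
  Cl: 60.7/35.45 = 1.712 mol
  Na: 39.3/22.99 = 1.709 mol
Divide by smallest (1.709):
  Cl: 1.712/1.709 = 1.0
  Na: 1.709/1.709 = 1.0
Empirical formula: NaCl

NaCl


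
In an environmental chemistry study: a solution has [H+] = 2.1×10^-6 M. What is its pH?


pH = -log10([H+]) = -log10(2.1×10^-6)
= 6 - log10(2.1)
= 6 - 0.32
= 5.68

5.68


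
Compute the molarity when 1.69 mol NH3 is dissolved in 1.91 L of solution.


M = n/V = 1.69/1.91 = 0.885 mol/L

0.885 M


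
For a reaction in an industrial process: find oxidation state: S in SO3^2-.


x + 3(-2) = -2, so x = +4
Oxidation number: +4

+4


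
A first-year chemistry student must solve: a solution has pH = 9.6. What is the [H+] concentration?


[H+] = 10^(-pH) = 10^(-9.6)
= 2.51×10^-10 M

2.51×10^-10 M


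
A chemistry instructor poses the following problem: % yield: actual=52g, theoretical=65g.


% yield = actual/theoretical × 100
= 52/65 × 100
= 80.0%

80.0%


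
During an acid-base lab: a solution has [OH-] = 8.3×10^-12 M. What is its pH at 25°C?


pOH = -log10([OH-]) = -log10(8.3×10^-12)
= 12 - log10(8.3) = 11.08
pH = 14 - pOH = 14 - 11.08 = 2.92

2.92


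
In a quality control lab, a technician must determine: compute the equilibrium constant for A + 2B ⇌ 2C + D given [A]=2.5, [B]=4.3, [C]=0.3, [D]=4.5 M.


Kc = [C]^2[D]/([A][B]^2)
= (0.3^2 × 4.5^1)/(2.5^1 × 4.3^2)
= 0.405/46.225
= 0.008761

0.008761


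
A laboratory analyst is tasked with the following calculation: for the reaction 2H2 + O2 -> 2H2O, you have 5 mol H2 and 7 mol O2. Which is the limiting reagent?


Mole ratio available / coefficient:
  H2: 5/2 = 2.500
  O2: 7/1 = 7.000
Smaller ratio is limiting.

H2


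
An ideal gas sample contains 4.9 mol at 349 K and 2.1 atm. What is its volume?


PV = nRT  (R = 0.08206 L·atm/(mol·K))
V = nRT/P = 4.9×0.08206×349/2.1
= 66.824 L

66.824 L


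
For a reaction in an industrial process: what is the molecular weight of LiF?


M(LiF) = 1×6.94 + 1×19.0
= 6.94 + 19.0
= 25.94 g/mol

25.94 g/mol


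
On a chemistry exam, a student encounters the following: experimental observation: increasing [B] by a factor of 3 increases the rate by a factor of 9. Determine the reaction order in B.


rate ∝ [B]^n
3^n = 9 → n = 2
Order in B: 2

2


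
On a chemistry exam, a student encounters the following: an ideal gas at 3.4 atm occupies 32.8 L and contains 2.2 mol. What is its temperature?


PV = nRT  (R = 0.08206 L·atm/(mol·K))
T = PV/(nR) = 3.4×32.8/(2.2×0.08206)
= 111.52/0.180532
= 617.73 K

617.73 K


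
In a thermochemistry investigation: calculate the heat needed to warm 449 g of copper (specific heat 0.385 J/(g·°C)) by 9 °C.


q = mcΔT = 449 × 0.385 × 9
= 1555.79 J

1555.79 J


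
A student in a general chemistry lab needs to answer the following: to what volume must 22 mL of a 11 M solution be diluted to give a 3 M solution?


C1V1 = C2V2
11 × 22 = 3 × V2
V2 = 242/3 = 80.67 mL

80.67 mL


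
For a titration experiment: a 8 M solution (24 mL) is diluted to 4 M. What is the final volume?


C1V1 = C2V2
8 × 24 = 4 × V2
V2 = 192/4 = 48.0 mL

48.0 mL


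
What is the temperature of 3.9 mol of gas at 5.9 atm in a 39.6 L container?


PV = nRT  (R = 0.08206 L·atm/(mol·K))
T = PV/(nR) = 5.9×39.6/(3.9×0.08206)
= 233.64/0.320034
= 730.05 K

730.05 K


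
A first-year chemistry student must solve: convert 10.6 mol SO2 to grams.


M(SO2) = 64.07 g/mol
mass = n × M = 10.6 × 64.07 = 679.14 g

679.14 g


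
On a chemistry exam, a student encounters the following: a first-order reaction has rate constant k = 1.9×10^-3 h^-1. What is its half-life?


t½ = ln2/k = 0.693147/(1.9×10^-3 h^-1)
= 364.8 h

364.8 h


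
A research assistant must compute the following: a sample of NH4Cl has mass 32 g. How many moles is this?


M(NH4Cl) = 53.49 g/mol
n = mass/M = 32/53.49 = 0.5982 mol

0.5982 mol


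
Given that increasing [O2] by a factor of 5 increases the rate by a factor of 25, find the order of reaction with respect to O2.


rate ∝ [O2]^n
5^n = 25 → n = 2
Order in O2: 2

2


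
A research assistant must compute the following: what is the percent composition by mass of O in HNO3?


M(HNO3) = 1×1.008 + 1×14.01 + 3×16.0 = 63.018 g/mol
Mass of O = 3 × 16.0 = 48.00 g/mol
% O = 48.00/63.018 × 100 = 76.17%

76.17%


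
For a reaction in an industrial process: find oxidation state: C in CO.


x + (-2) = 0, so x = +2
Oxidation number: +2

+2


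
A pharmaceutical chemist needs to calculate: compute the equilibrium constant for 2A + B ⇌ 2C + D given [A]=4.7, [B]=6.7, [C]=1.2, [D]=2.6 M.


Kc = [C]^2[D]/([A]^2[B])
= (1.2^2 × 2.6^1)/(4.7^2 × 6.7^1)
= 3.744/148.003
= 0.02530

0.02530


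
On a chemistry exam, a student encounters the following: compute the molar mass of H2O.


M(H2O) = 2×1.008 + 1×16.0
= 2.02 + 16.0
= 18.02 g/mol

18.02 g/mol


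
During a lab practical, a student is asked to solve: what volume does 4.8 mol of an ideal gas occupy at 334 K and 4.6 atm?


PV = nRT  (R = 0.08206 L·atm/(mol·K))
V = nRT/P = 4.8×0.08206×334/4.6
= 28.6 L

28.6 L


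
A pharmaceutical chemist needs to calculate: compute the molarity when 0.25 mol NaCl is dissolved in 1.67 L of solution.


M = n/V = 0.25/1.67 = 0.150 mol/L

0.150 M


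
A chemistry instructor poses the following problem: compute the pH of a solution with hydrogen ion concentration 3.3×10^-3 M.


pH = -log10([H+]) = -log10(3.3×10^-3)
= 3 - log10(3.3)
= 3 - 0.52
= 2.48

2.48


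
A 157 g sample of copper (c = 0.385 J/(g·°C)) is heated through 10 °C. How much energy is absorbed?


q = mcΔT = 157 × 0.385 × 10
= 604.45 J

604.45 J


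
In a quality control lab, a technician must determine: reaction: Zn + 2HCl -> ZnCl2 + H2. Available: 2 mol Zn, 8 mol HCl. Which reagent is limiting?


Mole ratio available / coefficient:
  Zn: 2/1 = 2.000
  HCl: 8/2 = 4.000
Smaller ratio is limiting.

Zn


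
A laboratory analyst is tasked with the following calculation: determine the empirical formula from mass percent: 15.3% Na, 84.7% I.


Assume 100 g sample. Moles of each element:
  Na: 15.3/22.99 = 0.666 mol
  I: 84.7/126.9 = 0.667 mol
Divide by smallest (0.666):
  Na: 0.666/0.666 = 1.0
  I: 0.667/0.666 = 1.0
Empirical formula: NaI

NaI


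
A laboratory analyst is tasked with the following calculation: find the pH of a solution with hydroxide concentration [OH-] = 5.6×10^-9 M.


pOH = -log10([OH-]) = -log10(5.6×10^-9)
= 9 - log10(5.6) = 8.25
pH = 14 - pOH = 14 - 8.25 = 5.75

5.75


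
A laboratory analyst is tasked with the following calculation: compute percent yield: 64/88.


% yield = actual/theoretical × 100
= 64/88 × 100
= 72.73%

72.73%


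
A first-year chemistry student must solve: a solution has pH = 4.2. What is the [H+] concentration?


[H+] = 10^(-pH) = 10^(-4.2)
= 6.31×10^-5 M

6.31×10^-5 M


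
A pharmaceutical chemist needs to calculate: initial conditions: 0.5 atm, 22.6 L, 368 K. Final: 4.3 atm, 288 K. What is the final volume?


P1V1/T1 = P2V2/T2
V2 = P1V1T2/(T1P2)
= 0.5×22.6×288/(368×4.3)
= 2.057 L

2.057 L


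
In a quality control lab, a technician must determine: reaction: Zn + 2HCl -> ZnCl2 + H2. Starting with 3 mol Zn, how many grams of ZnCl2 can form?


Mole ratio ZnCl2:Zn = 1:1
n(ZnCl2) = 3 × 1/1 = 3.000 mol
mass = 3.000 × 136.28 = 408.84 g

408.84 g


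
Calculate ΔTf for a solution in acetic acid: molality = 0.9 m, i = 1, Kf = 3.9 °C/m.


ΔTf = Kf × m × i
= 3.9 × 0.9 × 1
= 3.51 °C

3.51 °C


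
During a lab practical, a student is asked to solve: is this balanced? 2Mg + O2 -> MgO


Equation: 2Mg + O2 -> MgO
Check atoms: Mg: 2≠1, O: 2≠1
Not balanced

No, not balanced


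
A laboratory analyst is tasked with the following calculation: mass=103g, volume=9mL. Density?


ρ = mass/volume
= 103/9
= 11.444 g/mL

11.444 g/mL


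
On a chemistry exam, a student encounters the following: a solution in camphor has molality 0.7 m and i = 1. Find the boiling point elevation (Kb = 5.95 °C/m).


ΔTb = Kb × m × i
= 5.95 × 0.7 × 1
= 4.165 °C

4.165 °C


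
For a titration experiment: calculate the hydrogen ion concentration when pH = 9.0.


[H+] = 10^(-pH) = 10^(-9.0)
= 1.0×10^-9 M

1.0×10^-9 M


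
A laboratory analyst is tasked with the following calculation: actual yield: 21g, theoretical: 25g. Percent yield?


% yield = actual/theoretical × 100
= 21/25 × 100
= 84.0%

84.0%


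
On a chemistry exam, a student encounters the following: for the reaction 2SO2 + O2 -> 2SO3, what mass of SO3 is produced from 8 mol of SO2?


Mole ratio SO3:SO2 = 2:2
n(SO3) = 8 × 2/2 = 8.000 mol
mass = 8.000 × 80.07 = 640.56 g

640.56 g


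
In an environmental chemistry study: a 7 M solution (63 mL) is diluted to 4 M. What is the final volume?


C1V1 = C2V2
7 × 63 = 4 × V2
V2 = 441/4 = 110.25 mL

110.25 mL


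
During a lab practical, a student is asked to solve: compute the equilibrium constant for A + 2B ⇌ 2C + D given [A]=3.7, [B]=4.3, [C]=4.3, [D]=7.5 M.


Kc = [C]^2[D]/([A][B]^2)
= (4.3^2 × 7.5^1)/(3.7^1 × 4.3^2)
= 138.675/68.413
= 2.027

2.027


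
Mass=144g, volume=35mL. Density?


ρ = mass/volume
= 144/35
= 4.114 g/mL

4.114 g/mL


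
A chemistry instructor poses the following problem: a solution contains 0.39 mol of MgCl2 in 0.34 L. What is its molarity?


M = n/V = 0.39/0.34 = 1.147 mol/L

1.147 M


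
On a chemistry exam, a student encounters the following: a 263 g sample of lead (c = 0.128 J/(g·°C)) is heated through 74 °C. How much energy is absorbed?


q = mcΔT = 263 × 0.128 × 74
= 2491.14 J

2491.14 J


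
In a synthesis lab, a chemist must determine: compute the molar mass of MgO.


M(MgO) = 1×24.31 + 1×16.0
= 24.31 + 16.0
= 40.31 g/mol

40.31 g/mol


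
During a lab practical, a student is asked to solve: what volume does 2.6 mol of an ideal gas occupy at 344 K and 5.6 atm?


PV = nRT  (R = 0.08206 L·atm/(mol·K))
V = nRT/P = 2.6×0.08206×344/5.6
= 13.106 L

13.106 L


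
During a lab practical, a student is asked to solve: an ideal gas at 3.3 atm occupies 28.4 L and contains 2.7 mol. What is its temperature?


PV = nRT  (R = 0.08206 L·atm/(mol·K))
T = PV/(nR) = 3.3×28.4/(2.7×0.08206)
= 93.72/0.221562
= 423.00 K

423.00 K


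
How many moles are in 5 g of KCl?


M(KCl) = 74.55 g/mol
n = mass/M = 5/74.55 = 0.0671 mol

0.0671 mol


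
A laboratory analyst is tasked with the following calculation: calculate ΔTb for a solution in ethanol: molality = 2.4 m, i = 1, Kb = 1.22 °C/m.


ΔTb = Kb × m × i
= 1.22 × 2.4 × 1
= 2.928 °C

2.928 °C


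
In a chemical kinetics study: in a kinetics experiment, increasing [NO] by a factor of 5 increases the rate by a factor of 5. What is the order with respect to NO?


rate ∝ [NO]^n
5^n = 5 → n = 1
Order in NO: 1

1


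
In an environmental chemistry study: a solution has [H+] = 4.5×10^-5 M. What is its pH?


pH = -log10([H+]) = -log10(4.5×10^-5)
= 5 - log10(4.5)
= 5 - 0.65
= 4.35

4.35


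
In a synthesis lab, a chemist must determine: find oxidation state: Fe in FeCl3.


x + 3(-1) = 0, so x = +3
Oxidation number: +3

+3


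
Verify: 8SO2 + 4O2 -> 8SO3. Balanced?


Equation: 8SO2 + 4O2 -> 8SO3
Check atoms: O: 24=24, S: 8=8
Balanced

Yes, balanced


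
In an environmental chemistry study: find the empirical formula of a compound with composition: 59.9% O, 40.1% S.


Assume 100 g sample. Moles of each element:
  O: 59.9/16.0 = 3.744 mol
  S: 40.1/32.07 = 1.25 mol
Divide by smallest (1.25):
  O: 3.744/1.25 = 3.0
  S: 1.25/1.25 = 1.0
Empirical formula: SO3

SO3


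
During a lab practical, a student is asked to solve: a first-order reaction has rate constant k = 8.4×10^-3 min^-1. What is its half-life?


t½ = ln2/k = 0.693147/(8.4×10^-3 min^-1)
= 82.52 min

82.52 min


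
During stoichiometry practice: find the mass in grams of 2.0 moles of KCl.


M(KCl) = 74.55 g/mol
mass = n × M = 2.0 × 74.55 = 149.10 g

149.10 g


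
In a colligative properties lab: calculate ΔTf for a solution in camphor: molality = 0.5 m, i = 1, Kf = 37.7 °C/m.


ΔTf = Kf × m × i
= 37.7 × 0.5 × 1
= 18.85 °C

18.85 °C


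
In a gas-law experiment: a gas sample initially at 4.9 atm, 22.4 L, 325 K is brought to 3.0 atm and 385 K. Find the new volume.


P1V1/T1 = P2V2/T2
V2 = P1V1T2/(T1P2)
= 4.9×22.4×385/(325×3.0)
= 43.341 L

43.341 L


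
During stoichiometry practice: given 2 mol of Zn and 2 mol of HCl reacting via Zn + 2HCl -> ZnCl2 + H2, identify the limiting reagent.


Mole ratio available / coefficient:
  Zn: 2/1 = 2.000
  HCl: 2/2 = 1.000
Smaller ratio is limiting.

HCl


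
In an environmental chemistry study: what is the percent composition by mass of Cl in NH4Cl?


M(NH4Cl) = 1×14.01 + 4×1.008 + 1×35.45 = 53.492 g/mol
Mass of Cl = 1 × 35.45 = 35.45 g/mol
% Cl = 35.45/53.492 × 100 = 66.27%

66.27%


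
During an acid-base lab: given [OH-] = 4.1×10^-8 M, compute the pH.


pOH = -log10([OH-]) = -log10(4.1×10^-8)
= 8 - log10(4.1) = 7.39
pH = 14 - pOH = 14 - 7.39 = 6.61

6.61


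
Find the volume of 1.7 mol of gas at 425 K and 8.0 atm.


PV = nRT  (R = 0.08206 L·atm/(mol·K))
V = nRT/P = 1.7×0.08206×425/8.0
= 7.411 L

7.411 L


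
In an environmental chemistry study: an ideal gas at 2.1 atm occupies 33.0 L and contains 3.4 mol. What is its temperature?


PV = nRT  (R = 0.08206 L·atm/(mol·K))
T = PV/(nR) = 2.1×33.0/(3.4×0.08206)
= 69.30/0.279004
= 248.38 K

248.38 K


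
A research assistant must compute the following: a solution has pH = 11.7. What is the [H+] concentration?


[H+] = 10^(-pH) = 10^(-11.7)
= 2.0×10^-12 M

2.0×10^-12 M


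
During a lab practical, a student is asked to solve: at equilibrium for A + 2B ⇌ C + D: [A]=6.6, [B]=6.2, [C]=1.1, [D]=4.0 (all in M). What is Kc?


Kc = [C][D]/([A][B]^2)
= (1.1^1 × 4.0^1)/(6.6^1 × 6.2^2)
= 4.4/253.704
= 0.01734

0.01734


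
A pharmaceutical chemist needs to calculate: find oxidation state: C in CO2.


x + 2(-2) = 0, so x = +4
Oxidation number: +4

+4


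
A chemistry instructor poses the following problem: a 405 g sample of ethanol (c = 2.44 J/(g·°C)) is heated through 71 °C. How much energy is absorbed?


q = mcΔT = 405 × 2.44 × 71
= 70162.20 J

70162.20 J


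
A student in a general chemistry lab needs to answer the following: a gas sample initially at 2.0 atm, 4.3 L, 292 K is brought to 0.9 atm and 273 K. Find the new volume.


P1V1/T1 = P2V2/T2
V2 = P1V1T2/(T1P2)
= 2.0×4.3×273/(292×0.9)
= 8.934 L

8.934 L


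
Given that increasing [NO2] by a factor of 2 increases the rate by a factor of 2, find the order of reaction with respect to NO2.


rate ∝ [NO2]^n
2^n = 2 → n = 1
Order in NO2: 1

1


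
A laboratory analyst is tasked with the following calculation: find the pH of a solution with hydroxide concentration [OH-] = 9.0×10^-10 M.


pOH = -log10([OH-]) = -log10(9.0×10^-10)
= 10 - log10(9.0) = 9.05
pH = 14 - pOH = 14 - 9.05 = 4.95

4.95


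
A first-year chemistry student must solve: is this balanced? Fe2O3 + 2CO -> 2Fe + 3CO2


Equation: Fe2O3 + 2CO -> 2Fe + 3CO2
Check atoms: C: 2≠3, Fe: 2=2, O: 5≠6
Not balanced

No, not balanced


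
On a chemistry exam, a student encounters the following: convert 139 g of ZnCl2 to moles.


M(ZnCl2) = 136.28 g/mol
n = mass/M = 139/136.28 = 1.02 mol

1.02 mol


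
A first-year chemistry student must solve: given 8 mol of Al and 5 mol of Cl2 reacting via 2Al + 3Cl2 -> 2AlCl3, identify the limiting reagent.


Mole ratio available / coefficient:
  Al: 8/2 = 4.000
  Cl2: 5/3 = 1.667
Smaller ratio is limiting.

Cl2


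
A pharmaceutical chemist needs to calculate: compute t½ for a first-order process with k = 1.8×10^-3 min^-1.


t½ = ln2/k = 0.693147/(1.8×10^-3 min^-1)
= 385.1 min

385.1 min


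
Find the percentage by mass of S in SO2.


M(SO2) = 1×32.07 + 2×16.0 = 64.07 g/mol
Mass of S = 1 × 32.07 = 32.07 g/mol
% S = 32.07/64.07 × 100 = 50.05%

50.05%


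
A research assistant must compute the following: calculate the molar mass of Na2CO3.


M(Na2CO3) = 2×22.99 + 1×12.01 + 3×16.0
= 45.98 + 12.01 + 48.0
= 105.99 g/mol

105.99 g/mol


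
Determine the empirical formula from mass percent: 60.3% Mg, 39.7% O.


Assume 100 g sample. Moles of each element:
  Mg: 60.3/24.31 = 2.48 mol
  O: 39.7/16.0 = 2.481 mol
Divide by smallest (2.48):
  Mg: 2.48/2.48 = 1.0
  O: 2.481/2.48 = 1.0
Empirical formula: MgO

MgO


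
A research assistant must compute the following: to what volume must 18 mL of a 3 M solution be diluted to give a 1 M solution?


C1V1 = C2V2
3 × 18 = 1 × V2
V2 = 54/1 = 54.0 mL

54.0 mL


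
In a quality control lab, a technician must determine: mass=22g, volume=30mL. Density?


ρ = mass/volume
= 22/30
= 0.733 g/mL

0.733 g/mL


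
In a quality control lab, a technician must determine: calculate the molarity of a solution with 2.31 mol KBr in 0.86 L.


M = n/V = 2.31/0.86 = 2.686 mol/L

2.686 M


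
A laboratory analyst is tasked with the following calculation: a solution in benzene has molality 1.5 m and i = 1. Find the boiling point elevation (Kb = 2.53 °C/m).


ΔTb = Kb × m × i
= 2.53 × 1.5 × 1
= 3.795 °C

3.795 °C


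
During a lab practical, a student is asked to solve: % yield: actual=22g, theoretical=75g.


% yield = actual/theoretical × 100
= 22/75 × 100
= 29.33%

29.33%


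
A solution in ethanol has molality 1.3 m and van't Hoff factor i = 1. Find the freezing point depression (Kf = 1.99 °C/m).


ΔTf = Kf × m × i
= 1.99 × 1.3 × 1
= 2.587 °C

2.587 °C


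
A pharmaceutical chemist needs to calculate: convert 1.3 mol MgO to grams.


M(MgO) = 40.31 g/mol
mass = n × M = 1.3 × 40.31 = 52.40 g

52.40 g


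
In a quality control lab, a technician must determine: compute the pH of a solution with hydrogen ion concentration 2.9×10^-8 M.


pH = -log10([H+]) = -log10(2.9×10^-8)
= 8 - log10(2.9)
= 8 - 0.46
= 7.54

7.54


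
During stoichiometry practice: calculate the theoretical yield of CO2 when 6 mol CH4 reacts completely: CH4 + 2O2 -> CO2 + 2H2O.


Mole ratio CO2:CH4 = 1:1
n(CO2) = 6 × 1/1 = 6.000 mol
mass = 6.000 × 44.01 = 264.06 g

264.06 g


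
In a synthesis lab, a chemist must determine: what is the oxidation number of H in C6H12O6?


H is +1 with nonmetals
Oxidation number: +1

+1


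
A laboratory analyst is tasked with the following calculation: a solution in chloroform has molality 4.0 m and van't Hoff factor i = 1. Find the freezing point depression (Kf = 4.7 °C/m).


ΔTf = Kf × m × i
= 4.7 × 4.0 × 1
= 18.8 °C

18.8 °C


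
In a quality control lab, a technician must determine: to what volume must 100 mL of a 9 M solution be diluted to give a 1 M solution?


C1V1 = C2V2
9 × 100 = 1 × V2
V2 = 900/1 = 900.0 mL

900.0 mL


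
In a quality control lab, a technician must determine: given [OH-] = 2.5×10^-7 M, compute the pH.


pOH = -log10([OH-]) = -log10(2.5×10^-7)
= 7 - log10(2.5) = 6.6
pH = 14 - pOH = 14 - 6.6 = 7.4

7.4


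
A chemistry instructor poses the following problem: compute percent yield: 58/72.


% yield = actual/theoretical × 100
= 58/72 × 100
= 80.56%

80.56%


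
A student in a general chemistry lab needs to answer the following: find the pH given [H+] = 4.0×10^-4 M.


pH = -log10([H+]) = -log10(4.0×10^-4)
= 4 - log10(4.0)
= 4 - 0.6
= 3.4

3.4


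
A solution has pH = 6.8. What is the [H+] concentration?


[H+] = 10^(-pH) = 10^(-6.8)
= 1.58×10^-7 M

1.58×10^-7 M


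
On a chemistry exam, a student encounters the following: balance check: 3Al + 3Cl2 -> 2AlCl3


Equation: 3Al + 3Cl2 -> 2AlCl3
Check atoms: Al: 3≠2, Cl: 6=6
Not balanced

No, not balanced


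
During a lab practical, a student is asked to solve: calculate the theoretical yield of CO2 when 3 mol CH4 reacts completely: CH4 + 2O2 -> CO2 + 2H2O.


Mole ratio CO2:CH4 = 1:1
n(CO2) = 3 × 1/1 = 3.000 mol
mass = 3.000 × 44.01 = 132.03 g

132.03 g


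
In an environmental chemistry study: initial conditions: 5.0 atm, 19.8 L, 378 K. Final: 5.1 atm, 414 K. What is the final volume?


P1V1/T1 = P2V2/T2
V2 = P1V1T2/(T1P2)
= 5.0×19.8×414/(378×5.1)
= 21.261 L

21.261 L


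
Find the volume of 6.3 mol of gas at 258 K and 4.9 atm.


PV = nRT  (R = 0.08206 L·atm/(mol·K))
V = nRT/P = 6.3×0.08206×258/4.9
= 27.22 L

27.22 L


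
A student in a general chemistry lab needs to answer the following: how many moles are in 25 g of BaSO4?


M(BaSO4) = 233.4 g/mol
n = mass/M = 25/233.4 = 0.1071 mol

0.1071 mol


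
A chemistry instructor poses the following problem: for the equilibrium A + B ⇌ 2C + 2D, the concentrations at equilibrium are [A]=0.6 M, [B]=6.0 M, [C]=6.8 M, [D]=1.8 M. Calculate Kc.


Kc = [C]^2[D]^2/([A][B])
= (6.8^2 × 1.8^2)/(0.6^1 × 6.0^1)
= 149.8176/3.6
= 41.62

41.62


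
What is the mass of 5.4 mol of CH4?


M(CH4) = 16.04 g/mol
mass = n × M = 5.4 × 16.04 = 86.62 g

86.62 g


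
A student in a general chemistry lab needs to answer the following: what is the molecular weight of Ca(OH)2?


M(Ca(OH)2) = 1×40.08 + 2×16.0 + 2×1.008
= 40.08 + 32.0 + 2.02
= 74.1 g/mol

74.1 g/mol


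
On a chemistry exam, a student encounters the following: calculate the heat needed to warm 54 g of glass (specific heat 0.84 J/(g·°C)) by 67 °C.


q = mcΔT = 54 × 0.84 × 67
= 3039.12 J

3039.12 J


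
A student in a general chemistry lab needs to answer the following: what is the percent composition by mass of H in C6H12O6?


M(C6H12O6) = 6×12.01 + 12×1.008 + 6×16.0 = 180.156 g/mol
Mass of H = 12 × 1.008 = 12.096 g/mol
% H = 12.096/180.156 × 100 = 6.71%

6.71%


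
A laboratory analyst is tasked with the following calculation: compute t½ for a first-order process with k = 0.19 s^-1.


t½ = ln2/k = 0.693147/(0.19 s^-1)
= 3.648 s

3.648 s


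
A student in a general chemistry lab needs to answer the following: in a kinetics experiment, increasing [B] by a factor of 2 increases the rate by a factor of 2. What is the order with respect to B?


rate ∝ [B]^n
2^n = 2 → n = 1
Order in B: 1

1


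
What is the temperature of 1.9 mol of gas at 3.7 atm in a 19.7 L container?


PV = nRT  (R = 0.08206 L·atm/(mol·K))
T = PV/(nR) = 3.7×19.7/(1.9×0.08206)
= 72.89/0.155914
= 467.50 K

467.50 K


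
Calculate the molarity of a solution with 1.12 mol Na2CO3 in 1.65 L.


M = n/V = 1.12/1.65 = 0.679 mol/L

0.679 M


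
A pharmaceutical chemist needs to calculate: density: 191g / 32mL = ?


ρ = mass/volume
= 191/32
= 5.969 g/mL

5.969 g/mL


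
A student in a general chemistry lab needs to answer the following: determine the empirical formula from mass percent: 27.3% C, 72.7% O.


Assume 100 g sample. Moles of each element:
  C: 27.3/12.01 = 2.273 mol
  O: 72.7/16.0 = 4.544 mol
Divide by smallest (2.273):
  C: 2.273/2.273 = 1.0
  O: 4.544/2.273 = 2.0
Empirical formula: CO2

CO2


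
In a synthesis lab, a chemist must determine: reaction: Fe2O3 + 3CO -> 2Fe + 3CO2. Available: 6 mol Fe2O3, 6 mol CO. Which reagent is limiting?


Mole ratio available / coefficient:
  Fe2O3: 6/1 = 6.000
  CO: 6/3 = 2.000
Smaller ratio is limiting.

CO


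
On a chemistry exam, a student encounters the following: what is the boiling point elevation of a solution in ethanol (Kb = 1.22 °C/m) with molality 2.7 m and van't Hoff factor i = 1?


ΔTb = Kb × m × i
= 1.22 × 2.7 × 1
= 3.294 °C

3.294 °C


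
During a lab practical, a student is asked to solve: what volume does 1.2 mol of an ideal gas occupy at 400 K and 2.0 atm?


PV = nRT  (R = 0.08206 L·atm/(mol·K))
V = nRT/P = 1.2×0.08206×400/2.0
= 19.694 L

19.694 L


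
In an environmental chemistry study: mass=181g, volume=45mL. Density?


ρ = mass/volume
= 181/45
= 4.022 g/mL

4.022 g/mL


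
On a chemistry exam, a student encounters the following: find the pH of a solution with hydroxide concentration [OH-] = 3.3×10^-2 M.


pOH = -log10([OH-]) = -log10(3.3×10^-2)
= 2 - log10(3.3) = 1.48
pH = 14 - pOH = 14 - 1.48 = 12.52

12.52


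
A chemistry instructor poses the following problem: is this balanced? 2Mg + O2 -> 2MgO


Equation: 2Mg + O2 -> 2MgO
Check atoms: Mg: 2=2, O: 2=2
Balanced

Yes, balanced


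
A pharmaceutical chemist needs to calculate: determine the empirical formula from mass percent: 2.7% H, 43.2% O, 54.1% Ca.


Assume 100 g sample. Moles of each element:
  H: 2.7/1.008 = 2.679 mol
  O: 43.2/16.0 = 2.7 mol
  Ca: 54.1/40.08 = 1.35 mol
Divide by smallest (1.35):
  H: 2.679/1.35 = 1.98
  O: 2.7/1.35 = 2.0
  Ca: 1.35/1.35 = 1.0
Empirical formula: CaO2H2

CaO2H2


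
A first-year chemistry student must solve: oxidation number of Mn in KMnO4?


(+1) + x + 4(-2) = 0, so x = +7
Oxidation number: +7

+7


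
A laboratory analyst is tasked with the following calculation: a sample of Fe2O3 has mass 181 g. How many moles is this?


M(Fe2O3) = 159.7 g/mol
n = mass/M = 181/159.7 = 1.1334 mol

1.1334 mol


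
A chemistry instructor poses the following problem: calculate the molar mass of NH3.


M(NH3) = 1×14.01 + 3×1.008
= 14.01 + 3.02
= 17.03 g/mol

17.03 g/mol


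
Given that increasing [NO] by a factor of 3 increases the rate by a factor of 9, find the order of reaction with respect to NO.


rate ∝ [NO]^n
3^n = 9 → n = 2
Order in NO: 2

2


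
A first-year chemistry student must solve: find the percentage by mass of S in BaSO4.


M(BaSO4) = 1×137.33 + 1×32.07 + 4×16.0 = 233.40 g/mol
Mass of S = 1 × 32.07 = 32.07 g/mol
% S = 32.07/233.40 × 100 = 13.74%

13.74%


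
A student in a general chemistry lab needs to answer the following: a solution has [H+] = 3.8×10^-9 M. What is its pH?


pH = -log10([H+]) = -log10(3.8×10^-9)
= 9 - log10(3.8)
= 9 - 0.58
= 8.42

8.42


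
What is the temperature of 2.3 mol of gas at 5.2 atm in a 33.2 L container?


PV = nRT  (R = 0.08206 L·atm/(mol·K))
T = PV/(nR) = 5.2×33.2/(2.3×0.08206)
= 172.64/0.188738
= 914.71 K

914.71 K


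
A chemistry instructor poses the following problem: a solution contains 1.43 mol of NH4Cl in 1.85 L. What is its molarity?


M = n/V = 1.43/1.85 = 0.773 mol/L

0.773 M


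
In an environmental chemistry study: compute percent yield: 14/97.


% yield = actual/theoretical × 100
= 14/97 × 100
= 14.43%

14.43%


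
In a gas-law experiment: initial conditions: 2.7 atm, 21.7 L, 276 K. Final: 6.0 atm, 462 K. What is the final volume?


P1V1/T1 = P2V2/T2
V2 = P1V1T2/(T1P2)
= 2.7×21.7×462/(276×6.0)
= 16.346 L

16.346 L


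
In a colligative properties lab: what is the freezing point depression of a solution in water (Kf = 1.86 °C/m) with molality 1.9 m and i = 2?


ΔTf = Kf × m × i
= 1.86 × 1.9 × 2
= 7.068 °C

7.068 °C


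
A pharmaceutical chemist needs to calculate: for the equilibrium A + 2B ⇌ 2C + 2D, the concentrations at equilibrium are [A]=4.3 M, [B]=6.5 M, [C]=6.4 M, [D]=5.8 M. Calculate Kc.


Kc = [C]^2[D]^2/([A][B]^2)
= (6.4^2 × 5.8^2)/(4.3^1 × 6.5^2)
= 1377.8944/181.675
= 7.584

7.584


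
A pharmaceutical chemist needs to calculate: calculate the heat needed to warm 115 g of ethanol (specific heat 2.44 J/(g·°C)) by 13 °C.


q = mcΔT = 115 × 2.44 × 13
= 3647.80 J

3647.80 J


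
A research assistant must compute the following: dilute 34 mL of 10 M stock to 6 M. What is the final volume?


C1V1 = C2V2
10 × 34 = 6 × V2
V2 = 340/6 = 56.67 mL

56.67 mL


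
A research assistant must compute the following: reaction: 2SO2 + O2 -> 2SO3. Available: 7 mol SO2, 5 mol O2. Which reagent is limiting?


Mole ratio available / coefficient:
  SO2: 7/2 = 3.500
  O2: 5/1 = 5.000
Smaller ratio is limiting.

SO2


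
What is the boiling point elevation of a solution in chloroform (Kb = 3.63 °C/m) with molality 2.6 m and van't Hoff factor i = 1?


ΔTb = Kb × m × i
= 3.63 × 2.6 × 1
= 9.438 °C

9.438 °C


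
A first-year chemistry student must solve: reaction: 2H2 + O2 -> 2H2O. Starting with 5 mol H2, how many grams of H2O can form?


Mole ratio H2O:H2 = 2:2
n(H2O) = 5 × 2/2 = 5.000 mol
mass = 5.000 × 18.02 = 90.1 g

90.1 g


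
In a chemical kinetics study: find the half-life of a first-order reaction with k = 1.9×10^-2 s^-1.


t½ = ln2/k = 0.693147/(1.9×10^-2 s^-1)
= 36.48 s

36.48 s


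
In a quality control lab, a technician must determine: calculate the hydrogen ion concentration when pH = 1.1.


[H+] = 10^(-pH) = 10^(-1.1)
= 7.94×10^-2 M

7.94×10^-2 M


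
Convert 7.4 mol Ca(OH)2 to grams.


M(Ca(OH)2) = 74.1 g/mol
mass = n × M = 7.4 × 74.1 = 548.34 g

548.34 g


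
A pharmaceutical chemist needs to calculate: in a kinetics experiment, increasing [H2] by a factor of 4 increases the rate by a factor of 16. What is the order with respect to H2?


rate ∝ [H2]^n
4^n = 16 → n = 2
Order in H2: 2

2


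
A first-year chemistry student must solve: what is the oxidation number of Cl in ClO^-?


x + (-2) = -1, so x = +1
Oxidation number: +1

+1


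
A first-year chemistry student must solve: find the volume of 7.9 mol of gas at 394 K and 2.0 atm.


PV = nRT  (R = 0.08206 L·atm/(mol·K))
V = nRT/P = 7.9×0.08206×394/2.0
= 127.71 L

127.71 L


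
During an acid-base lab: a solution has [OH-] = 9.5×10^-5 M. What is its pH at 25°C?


pOH = -log10([OH-]) = -log10(9.5×10^-5)
= 5 - log10(9.5) = 4.02
pH = 14 - pOH = 14 - 4.02 = 9.98

9.98


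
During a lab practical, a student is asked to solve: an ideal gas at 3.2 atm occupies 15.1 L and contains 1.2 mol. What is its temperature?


PV = nRT  (R = 0.08206 L·atm/(mol·K))
T = PV/(nR) = 3.2×15.1/(1.2×0.08206)
= 48.32/0.098472
= 490.70 K

490.70 K


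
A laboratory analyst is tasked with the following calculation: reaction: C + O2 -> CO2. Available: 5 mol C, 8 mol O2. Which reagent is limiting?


Mole ratio available / coefficient:
  C: 5/1 = 5.000
  O2: 8/1 = 8.000
Smaller ratio is limiting.

C


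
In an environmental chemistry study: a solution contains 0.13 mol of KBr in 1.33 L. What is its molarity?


M = n/V = 0.13/1.33 = 0.098 mol/L

0.098 M


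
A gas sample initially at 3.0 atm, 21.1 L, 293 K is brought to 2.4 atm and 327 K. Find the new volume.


P1V1/T1 = P2V2/T2
V2 = P1V1T2/(T1P2)
= 3.0×21.1×327/(293×2.4)
= 29.436 L

29.436 L
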